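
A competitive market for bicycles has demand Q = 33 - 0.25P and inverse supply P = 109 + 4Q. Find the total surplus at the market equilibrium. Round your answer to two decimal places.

Rewriting demand in inverse form: P = 132 - 4Q.
Setting demand equal to supply, 23 = 8Q, so Q* = 2.875 and P* = 120.5.
Total surplus is the full triangle between the curves from 0 to Q*: (1/2)(2.875)(132 - 109) = 33.0625.

33.06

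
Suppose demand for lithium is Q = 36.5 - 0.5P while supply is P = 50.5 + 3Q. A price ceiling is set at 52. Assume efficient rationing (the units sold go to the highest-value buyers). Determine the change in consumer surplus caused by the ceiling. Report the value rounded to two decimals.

Rewriting demand in inverse form: P = 73 - 2Q.
Without the control, 73 - 2Q = 50.5 + 3Q so Q* = 4.5 and P* = 64.
At P = 52, sellers supply (52 - 50.5)/3 = 0.5 while buyers want more, so the quantity traded is 0.5 at price 52.
CS goes from (1/2)(4.5)(9) = 20.25 to 10.25 (computed as (73 - 52)(0.5) - (1/2)(2)(0.5)^2), a change of -10.

-10.00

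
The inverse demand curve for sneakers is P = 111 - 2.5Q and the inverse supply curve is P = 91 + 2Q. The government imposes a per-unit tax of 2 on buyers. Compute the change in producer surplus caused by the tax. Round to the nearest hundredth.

-3.75

Pre-tax equilibrium: 111 - 2.5Q = 91 + 2Q gives Q* = 4.4444, P* = 99.8889.
With the tax, buyers' net willingness to pay falls by 2: (111 - 2) - 2.5Q = 91 + 2Q, so Q_t = 4. Buyers pay P_b = 101; sellers receive P_s = P_b - 2 = 99.
Producers lose the trapezoid between P_s and P* out to Q_t plus the triangle from Q_t to Q*: change in PS = 16 - 19.7531 = -3.7531.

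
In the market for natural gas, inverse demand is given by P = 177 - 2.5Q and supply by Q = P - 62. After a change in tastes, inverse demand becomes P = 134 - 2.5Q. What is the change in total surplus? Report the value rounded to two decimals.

-1148.71

Rewriting supply in inverse form: P = 62 + Q.
Initial equilibrium: Q_0 = 32.8571, P_0 = 94.8571; CS_0 = (1/2)(32.8571)(82.1429) = 1349.4898, PS_0 = (1/2)(32.8571)(32.8571) = 539.7959.
New equilibrium: 134 - 2.5Q = 62 + Q gives Q_1 = 20.5714, P_1 = 82.5714; CS_1 = 528.9796, PS_1 = 211.5918.
Change in total surplus = (528.9796 + 211.5918) - (1349.4898 + 539.7959) = -1148.7143.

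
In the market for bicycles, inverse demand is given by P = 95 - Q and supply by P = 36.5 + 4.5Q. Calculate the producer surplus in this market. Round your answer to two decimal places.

254.55

Equilibrium: 95 - Q = 36.5 + 4.5Q, so Q* = 10.6364 and P* = 84.3636.
PS is the area between P* and the supply curve from 0 to Q*: (1/2)(10.6364)(47.8636) = 254.5475.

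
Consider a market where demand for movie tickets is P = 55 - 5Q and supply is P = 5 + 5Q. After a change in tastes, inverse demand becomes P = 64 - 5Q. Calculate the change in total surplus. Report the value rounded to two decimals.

Initial equilibrium: Q_0 = 5, P_0 = 30; CS_0 = (1/2)(5)(25) = 62.5, PS_0 = (1/2)(5)(25) = 62.5.
New equilibrium: 64 - 5Q = 5 + 5Q gives Q_1 = 5.9, P_1 = 34.5; CS_1 = 87.025, PS_1 = 87.025.
Change in total surplus = (87.025 + 87.025) - (62.5 + 62.5) = 49.05.

49.05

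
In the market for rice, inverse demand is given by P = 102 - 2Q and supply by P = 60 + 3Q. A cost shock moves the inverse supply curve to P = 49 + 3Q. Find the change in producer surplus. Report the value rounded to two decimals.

Initial equilibrium: Q_0 = 8.4, P_0 = 85.2; CS_0 = (1/2)(8.4)(16.8) = 70.56, PS_0 = (1/2)(8.4)(25.2) = 105.84.
New equilibrium: 102 - 2Q = 49 + 3Q gives Q_1 = 10.6, P_1 = 80.8; CS_1 = 112.36, PS_1 = 168.54.
Change in producer surplus = 168.54 - 105.84 = 62.7.

62.70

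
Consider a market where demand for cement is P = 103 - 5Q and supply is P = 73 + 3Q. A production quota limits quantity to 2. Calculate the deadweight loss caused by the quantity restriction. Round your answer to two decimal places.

Without the quota, 103 - 5Q = 73 + 3Q gives Q* = 3.75.
At Q = 2 the demand price is 103 - 5(2) = 93 and the supply price is 73 + 3(2) = 79.
Deadweight loss is the triangle between the curves from 2 to 3.75: (1/2)(93 - 79)(3.75 - 2) = 12.25.

12.25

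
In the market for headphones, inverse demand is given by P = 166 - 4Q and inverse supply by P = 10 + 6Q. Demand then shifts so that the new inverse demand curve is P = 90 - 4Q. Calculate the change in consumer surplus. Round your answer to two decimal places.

-358.72

Initial equilibrium: Q_0 = 15.6, P_0 = 103.6; CS_0 = (1/2)(15.6)(62.4) = 486.72, PS_0 = (1/2)(15.6)(93.6) = 730.08.
New equilibrium: 90 - 4Q = 10 + 6Q gives Q_1 = 8, P_1 = 58; CS_1 = 128, PS_1 = 192.
Change in consumer surplus = 128 - 486.72 = -358.72.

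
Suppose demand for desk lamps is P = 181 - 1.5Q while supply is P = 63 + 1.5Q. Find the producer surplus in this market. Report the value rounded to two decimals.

1160.33

Equilibrium: 181 - 1.5Q = 63 + 1.5Q, so Q* = 39.3333 and P* = 122.
The supply curve's price intercept is 63, so PS = (1/2)(Q*)(P* - 63) = (1/2)(39.3333)(59) = 1160.3333.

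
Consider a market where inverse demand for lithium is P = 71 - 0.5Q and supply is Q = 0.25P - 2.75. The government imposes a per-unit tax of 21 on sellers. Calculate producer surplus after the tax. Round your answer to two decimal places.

Rewriting supply in inverse form: P = 11 + 4Q.
Pre-tax equilibrium: 71 - 0.5Q = 11 + 4Q gives Q* = 13.3333, P* = 64.3333.
With the tax, sellers need 21 more per unit: 71 - 0.5Q = 11 + 4Q + 21, so Q_t = 8.6667. Buyers pay P_b = 66.6667; sellers receive P_s = P_b - 21 = 45.6667.
PS = (1/2)(Q_t)(P_s - 11) = (1/2)(8.6667)(34.6667) = 150.2222.

150.22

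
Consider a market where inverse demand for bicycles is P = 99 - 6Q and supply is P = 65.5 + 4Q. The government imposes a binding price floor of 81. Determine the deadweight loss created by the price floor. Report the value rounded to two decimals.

0.61

Without the control, 99 - 6Q = 65.5 + 4Q so Q* = 3.35 and P* = 78.9.
At P = 81, buyers demand (99 - 81)/6 = 3 while sellers would supply more, so the quantity traded is 3 at price 81.
The lost-trades triangle has base Q* - 3 = 0.35 and height equal to the gap between the curves at Q = 3, which is 81 - 77.5 = 3.5. DWL = (1/2)(0.35)(3.5) = 0.6125.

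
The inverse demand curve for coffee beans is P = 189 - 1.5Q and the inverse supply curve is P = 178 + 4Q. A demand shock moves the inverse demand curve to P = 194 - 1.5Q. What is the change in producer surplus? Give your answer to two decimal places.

Initial equilibrium: Q_0 = 2, P_0 = 186; CS_0 = (1/2)(2)(3) = 3, PS_0 = (1/2)(2)(8) = 8.
New equilibrium: 194 - 1.5Q = 178 + 4Q gives Q_1 = 2.9091, P_1 = 189.6364; CS_1 = 6.3471, PS_1 = 16.9256.
Change in producer surplus = 16.9256 - 8 = 8.9256.

8.93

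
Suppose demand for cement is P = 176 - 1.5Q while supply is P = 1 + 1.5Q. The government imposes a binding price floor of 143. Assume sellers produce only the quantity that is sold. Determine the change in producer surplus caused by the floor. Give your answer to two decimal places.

Without the control, 176 - 1.5Q = 1 + 1.5Q so Q* = 58.3333 and P* = 88.5.
At the floor price 143, quantity demanded is (176 - 143)/1.5 = 22; demand is the short side, so Q = 22 trades at P = 143.
PS goes from (1/2)(58.3333)(87.5) = 2552.0833 to 2761 (computed as (143 - 1)(22) - (1/2)(1.5)(22)^2), a change of 208.9167.

208.92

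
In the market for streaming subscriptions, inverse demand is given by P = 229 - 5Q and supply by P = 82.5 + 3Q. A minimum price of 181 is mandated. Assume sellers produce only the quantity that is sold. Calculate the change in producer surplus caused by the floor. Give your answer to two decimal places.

Free-market equilibrium: 229 - 5Q = 82.5 + 3Q gives Q* = 18.3125, P* = 137.4375.
At P = 181, buyers demand (229 - 181)/5 = 9.6 while sellers would supply more, so the quantity traded is 9.6 at price 181.
PS goes from (1/2)(18.3125)(54.9375) = 503.0215 to 807.36 (computed as (181 - 82.5)(9.6) - (1/2)(3)(9.6)^2), a change of 304.3385.

304.34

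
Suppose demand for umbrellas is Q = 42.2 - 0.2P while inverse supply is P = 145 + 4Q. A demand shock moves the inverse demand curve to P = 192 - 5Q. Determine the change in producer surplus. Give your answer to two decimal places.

-53.01

Rewriting demand in inverse form: P = 211 - 5Q.
Initial equilibrium: Q_0 = 7.3333, P_0 = 174.3333; CS_0 = (1/2)(7.3333)(36.6667) = 134.4444, PS_0 = (1/2)(7.3333)(29.3333) = 107.5556.
New equilibrium: 192 - 5Q = 145 + 4Q gives Q_1 = 5.2222, P_1 = 165.8889; CS_1 = 68.179, PS_1 = 54.5432.
Change in producer surplus = 54.5432 - 107.5556 = -53.0123.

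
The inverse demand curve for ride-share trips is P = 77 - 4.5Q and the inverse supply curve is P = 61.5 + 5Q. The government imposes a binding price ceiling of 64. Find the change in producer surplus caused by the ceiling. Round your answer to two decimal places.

Free-market equilibrium: 77 - 4.5Q = 61.5 + 5Q gives Q* = 1.6316, P* = 69.6579.
At the ceiling price 64, quantity supplied is (64 - 61.5)/5 = 0.5; supply is the short side, so Q = 0.5 trades at P = 64.
PS goes from (1/2)(1.6316)(8.1579) = 6.6551 to 0.625 (computed as (64 - 61.5)(0.5) - (1/2)(5)(0.5)^2), a change of -6.0301.

-6.03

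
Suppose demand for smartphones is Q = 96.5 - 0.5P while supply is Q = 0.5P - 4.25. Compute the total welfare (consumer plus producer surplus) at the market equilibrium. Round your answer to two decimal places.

4255.03

Rewriting demand in inverse form: P = 193 - 2Q.
Rewriting supply in inverse form: P = 8.5 + 2Q.
Setting demand equal to supply, 184.5 = 4Q, so Q* = 46.125 and P* = 100.75.
Total surplus is the full triangle between the curves from 0 to Q*: (1/2)(46.125)(193 - 8.5) = 4255.0312.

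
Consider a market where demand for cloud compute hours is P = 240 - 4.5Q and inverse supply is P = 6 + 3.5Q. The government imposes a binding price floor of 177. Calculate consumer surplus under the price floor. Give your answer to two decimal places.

Free-market equilibrium: 240 - 4.5Q = 6 + 3.5Q gives Q* = 29.25, P* = 108.375.
At the floor price 177, quantity demanded is (240 - 177)/4.5 = 14; demand is the short side, so Q = 14 trades at P = 177.
CS is the triangle under demand above 177: (1/2)(14)(240 - 177) = 441.

441.00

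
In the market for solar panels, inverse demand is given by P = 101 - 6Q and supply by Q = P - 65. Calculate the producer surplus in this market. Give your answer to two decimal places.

Rewriting supply in inverse form: P = 65 + Q.
Equilibrium: 101 - 6Q = 65 + Q, so Q* = 5.1429 and P* = 70.1429.
The supply curve's price intercept is 65, so PS = (1/2)(Q*)(P* - 65) = (1/2)(5.1429)(5.1429) = 13.2245.

13.22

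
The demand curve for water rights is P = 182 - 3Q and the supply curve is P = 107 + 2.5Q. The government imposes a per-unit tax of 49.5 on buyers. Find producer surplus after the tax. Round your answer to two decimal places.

Pre-tax equilibrium: 182 - 3Q = 107 + 2.5Q gives Q* = 13.6364, P* = 141.0909.
With the tax, buyers' net willingness to pay falls by 49.5: (182 - 49.5) - 3Q = 107 + 2.5Q, so Q_t = 4.6364. Buyers pay P_b = 168.0909; sellers receive P_s = P_b - 49.5 = 118.5909.
PS = (1/2)(Q_t)(P_s - 107) = (1/2)(4.6364)(11.5909) = 26.8698.

26.87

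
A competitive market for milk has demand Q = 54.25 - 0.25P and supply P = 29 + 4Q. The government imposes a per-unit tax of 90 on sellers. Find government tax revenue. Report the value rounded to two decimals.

1102.50

Rewriting demand in inverse form: P = 217 - 4Q.
Pre-tax equilibrium: 217 - 4Q = 29 + 4Q gives Q* = 23.5, P* = 123.
A tax on sellers shifts supply up by 90: 217 - 4Q = 29 + 4Q + 90, so Q_t = 12.25. Buyers pay P_b = 168; sellers receive P_s = P_b - 90 = 78.
Revenue is the tax times quantity traded: 90 x 12.25 = 1102.5.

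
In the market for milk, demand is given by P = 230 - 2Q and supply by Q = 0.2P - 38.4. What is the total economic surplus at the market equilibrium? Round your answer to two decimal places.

103.14

Rewriting supply in inverse form: P = 192 + 5Q.
Set 230 - 2Q = 192 + 5Q, which gives 38 = 7Q, so Q* = 5.4286 and P* = 230 - 2(5.4286) = 219.1429.
Total surplus is the full triangle between the curves from 0 to Q*: (1/2)(5.4286)(230 - 192) = 103.1429.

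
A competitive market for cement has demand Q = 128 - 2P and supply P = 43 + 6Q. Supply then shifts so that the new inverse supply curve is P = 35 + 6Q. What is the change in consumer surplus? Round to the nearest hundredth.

Rewriting demand in inverse form: P = 64 - 0.5Q.
Initial equilibrium: Q_0 = 3.2308, P_0 = 62.3846; CS_0 = (1/2)(3.2308)(1.6154) = 2.6095, PS_0 = (1/2)(3.2308)(19.3846) = 31.3136.
New equilibrium: 64 - 0.5Q = 35 + 6Q gives Q_1 = 4.4615, P_1 = 61.7692; CS_1 = 4.9763, PS_1 = 59.716.
Change in consumer surplus = 4.9763 - 2.6095 = 2.3669.

2.37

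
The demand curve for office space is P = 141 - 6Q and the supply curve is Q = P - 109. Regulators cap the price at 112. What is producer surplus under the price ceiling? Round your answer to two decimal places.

Rewriting supply in inverse form: P = 109 + Q.
Free-market equilibrium: 141 - 6Q = 109 + Q gives Q* = 4.5714, P* = 113.5714.
At P = 112, sellers supply (112 - 109)/1 = 3 while buyers want more, so the quantity traded is 3 at price 112.
PS is the triangle above supply below 112: (1/2)(3)(112 - 109) = 4.5.

4.50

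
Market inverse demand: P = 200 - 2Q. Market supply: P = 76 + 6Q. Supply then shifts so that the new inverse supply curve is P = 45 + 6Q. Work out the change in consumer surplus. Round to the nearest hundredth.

135.14

Initial equilibrium: Q_0 = 15.5, P_0 = 169; CS_0 = (1/2)(15.5)(31) = 240.25, PS_0 = (1/2)(15.5)(93) = 720.75.
New equilibrium: 200 - 2Q = 45 + 6Q gives Q_1 = 19.375, P_1 = 161.25; CS_1 = 375.3906, PS_1 = 1126.1719.
Change in consumer surplus = 375.3906 - 240.25 = 135.1406.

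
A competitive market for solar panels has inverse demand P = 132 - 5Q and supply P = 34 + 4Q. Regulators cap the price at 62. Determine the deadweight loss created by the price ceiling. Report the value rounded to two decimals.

Free-market equilibrium: 132 - 5Q = 34 + 4Q gives Q* = 10.8889, P* = 77.5556.
At the ceiling price 62, quantity supplied is (62 - 34)/4 = 7; supply is the short side, so Q = 7 trades at P = 62.
The lost-trades triangle has base Q* - 7 = 3.8889 and height equal to the gap between the curves at Q = 7, which is 97 - 62 = 35. DWL = (1/2)(3.8889)(35) = 68.0556.

68.06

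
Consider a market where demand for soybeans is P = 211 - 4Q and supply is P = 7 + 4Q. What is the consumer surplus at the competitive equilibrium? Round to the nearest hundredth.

1300.50

Setting demand equal to supply, 204 = 8Q, so Q* = 25.5 and P* = 109.
Consumer surplus is the triangle under demand above P*: (1/2)(25.5)(211 - 109) = (1/2)(25.5)(102) = 1300.5.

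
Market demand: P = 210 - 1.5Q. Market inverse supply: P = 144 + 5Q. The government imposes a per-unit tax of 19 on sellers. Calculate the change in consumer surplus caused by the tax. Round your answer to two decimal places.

Pre-tax equilibrium: 210 - 1.5Q = 144 + 5Q gives Q* = 10.1538, P* = 194.7692.
A tax on sellers shifts supply up by 19: 210 - 1.5Q = 144 + 5Q + 19, so Q_t = 7.2308. Buyers pay P_b = 199.1538; sellers receive P_s = P_b - 19 = 180.1538.
Consumers lose the trapezoid between P* and P_b out to Q_t plus the triangle from Q_t to Q*: change in CS = 39.213 - 77.3254 = -38.1124.

-38.11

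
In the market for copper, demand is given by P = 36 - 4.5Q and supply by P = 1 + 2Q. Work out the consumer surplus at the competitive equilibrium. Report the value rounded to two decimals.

Setting demand equal to supply, 35 = 6.5Q, so Q* = 5.3846 and P* = 11.7692.
CS is the area between the demand curve and P* from 0 to Q*: (1/2)(5.3846)(24.2308) = 65.2367.

65.24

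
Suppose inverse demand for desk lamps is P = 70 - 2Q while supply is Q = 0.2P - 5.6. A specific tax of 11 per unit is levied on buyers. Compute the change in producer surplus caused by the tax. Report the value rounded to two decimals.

-40.97

Rewriting supply in inverse form: P = 28 + 5Q.
Without the tax, 70 - 2Q = 28 + 5Q so Q* = 6 and P* = 58.
A tax on buyers shifts demand down by 11: (70 - 11) - 2Q = 28 + 5Q, so Q_t = 4.4286. Buyers pay P_b = 61.1429; sellers receive P_s = P_b - 11 = 50.1429.
PS falls from (1/2)(6)(30) = 90 to (1/2)(4.4286)(22.1429) = 49.0306, a change of -40.9694.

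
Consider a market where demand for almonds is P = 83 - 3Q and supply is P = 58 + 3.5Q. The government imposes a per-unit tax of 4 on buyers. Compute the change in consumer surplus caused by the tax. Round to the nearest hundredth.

Pre-tax equilibrium: 83 - 3Q = 58 + 3.5Q gives Q* = 3.8462, P* = 71.4615.
A tax on buyers shifts demand down by 4: (83 - 4) - 3Q = 58 + 3.5Q, so Q_t = 3.2308. Buyers pay P_b = 73.3077; sellers receive P_s = P_b - 4 = 69.3077.
CS falls from (1/2)(3.8462)(11.5385) = 22.1893 to (1/2)(3.2308)(9.6923) = 15.6568, a change of -6.5325.

-6.53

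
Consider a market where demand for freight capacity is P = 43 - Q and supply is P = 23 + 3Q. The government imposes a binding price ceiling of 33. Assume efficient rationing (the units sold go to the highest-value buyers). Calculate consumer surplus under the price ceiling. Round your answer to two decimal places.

Without the control, 43 - Q = 23 + 3Q so Q* = 5 and P* = 38.
At the ceiling price 33, quantity supplied is (33 - 23)/3 = 3.3333; supply is the short side, so Q = 3.3333 trades at P = 33.
The demand price at Q = 3.3333 is 39.6667. CS is the trapezoid between demand and 33 over [0, 3.3333]: (1/2)[(43 - 33) + (39.6667 - 33)](3.3333) = 27.7778.

27.78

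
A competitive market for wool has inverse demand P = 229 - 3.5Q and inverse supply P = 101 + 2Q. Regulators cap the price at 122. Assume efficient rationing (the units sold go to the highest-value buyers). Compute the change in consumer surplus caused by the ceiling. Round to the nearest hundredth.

-17.27

Without the control, 229 - 3.5Q = 101 + 2Q so Q* = 23.2727 and P* = 147.5455.
At P = 122, sellers supply (122 - 101)/2 = 10.5 while buyers want more, so the quantity traded is 10.5 at price 122.
CS goes from (1/2)(23.2727)(81.4545) = 947.8347 to 930.5625 (computed as (229 - 122)(10.5) - (1/2)(3.5)(10.5)^2), a change of -17.2722.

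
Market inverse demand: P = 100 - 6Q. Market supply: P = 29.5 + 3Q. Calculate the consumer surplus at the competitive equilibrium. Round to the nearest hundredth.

184.08

Set 100 - 6Q = 29.5 + 3Q, which gives 70.5 = 9Q, so Q* = 7.8333 and P* = 100 - 6(7.8333) = 53.
The demand choke price is 100, so CS = (1/2)(Q*)(100 - P*) = (1/2)(7.8333)(47) = 184.0833.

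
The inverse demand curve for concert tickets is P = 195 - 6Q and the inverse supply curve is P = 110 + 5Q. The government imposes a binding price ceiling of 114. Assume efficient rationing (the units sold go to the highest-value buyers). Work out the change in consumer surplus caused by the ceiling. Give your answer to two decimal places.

-116.25

Without the control, 195 - 6Q = 110 + 5Q so Q* = 7.7273 and P* = 148.6364.
At the ceiling price 114, quantity supplied is (114 - 110)/5 = 0.8; supply is the short side, so Q = 0.8 trades at P = 114.
CS goes from (1/2)(7.7273)(46.3636) = 179.1322 to 62.88 (computed as (195 - 114)(0.8) - (1/2)(6)(0.8)^2), a change of -116.2522.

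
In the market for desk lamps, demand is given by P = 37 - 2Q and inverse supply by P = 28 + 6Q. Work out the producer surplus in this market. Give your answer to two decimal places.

Set 37 - 2Q = 28 + 6Q, which gives 9 = 8Q, so Q* = 1.125 and P* = 37 - 2(1.125) = 34.75.
PS is the area between P* and the supply curve from 0 to Q*: (1/2)(1.125)(6.75) = 3.7969.

3.80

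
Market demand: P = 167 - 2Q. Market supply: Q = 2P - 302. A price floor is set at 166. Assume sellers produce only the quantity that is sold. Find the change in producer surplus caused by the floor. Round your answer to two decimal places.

-2.80

Rewriting supply in inverse form: P = 151 + 0.5Q.
Without the control, 167 - 2Q = 151 + 0.5Q so Q* = 6.4 and P* = 154.2.
At P = 166, buyers demand (167 - 166)/2 = 0.5 while sellers would supply more, so the quantity traded is 0.5 at price 166.
PS goes from (1/2)(6.4)(3.2) = 10.24 to 7.4375 (computed as (166 - 151)(0.5) - (1/2)(0.5)(0.5)^2), a change of -2.8025.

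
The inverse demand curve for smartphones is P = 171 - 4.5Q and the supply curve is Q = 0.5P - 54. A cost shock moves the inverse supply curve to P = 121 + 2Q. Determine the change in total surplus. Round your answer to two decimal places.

Rewriting supply in inverse form: P = 108 + 2Q.
Initial equilibrium: Q_0 = 9.6923, P_0 = 127.3846; CS_0 = (1/2)(9.6923)(43.6154) = 211.3669, PS_0 = (1/2)(9.6923)(19.3846) = 93.9408.
New equilibrium: 171 - 4.5Q = 121 + 2Q gives Q_1 = 7.6923, P_1 = 136.3846; CS_1 = 133.1361, PS_1 = 59.1716.
Change in total surplus = (133.1361 + 59.1716) - (211.3669 + 93.9408) = -113.

-113.00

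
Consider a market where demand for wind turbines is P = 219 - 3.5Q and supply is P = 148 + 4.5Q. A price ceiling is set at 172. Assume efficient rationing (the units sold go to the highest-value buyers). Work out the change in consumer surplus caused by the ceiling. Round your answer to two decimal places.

Free-market equilibrium: 219 - 3.5Q = 148 + 4.5Q gives Q* = 8.875, P* = 187.9375.
At P = 172, sellers supply (172 - 148)/4.5 = 5.3333 while buyers want more, so the quantity traded is 5.3333 at price 172.
CS goes from (1/2)(8.875)(31.0625) = 137.8398 to 200.8889 (computed as (219 - 172)(5.3333) - (1/2)(3.5)(5.3333)^2), a change of 63.049.

63.05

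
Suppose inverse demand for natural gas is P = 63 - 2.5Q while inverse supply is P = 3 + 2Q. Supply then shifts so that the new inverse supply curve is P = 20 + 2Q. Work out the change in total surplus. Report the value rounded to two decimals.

Initial equilibrium: Q_0 = 13.3333, P_0 = 29.6667; CS_0 = (1/2)(13.3333)(33.3333) = 222.2222, PS_0 = (1/2)(13.3333)(26.6667) = 177.7778.
New equilibrium: 63 - 2.5Q = 20 + 2Q gives Q_1 = 9.5556, P_1 = 39.1111; CS_1 = 114.1358, PS_1 = 91.3086.
Change in total surplus = (114.1358 + 91.3086) - (222.2222 + 177.7778) = -194.5556.

-194.56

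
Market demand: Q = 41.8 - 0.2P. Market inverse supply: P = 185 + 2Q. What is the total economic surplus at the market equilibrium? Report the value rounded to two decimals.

41.14

Rewriting demand in inverse form: P = 209 - 5Q.
Setting demand equal to supply, 24 = 7Q, so Q* = 3.4286 and P* = 191.8571.
CS = (1/2)(3.4286)(17.1429) = 29.3878 and PS = (1/2)(3.4286)(6.8571) = 11.7551, so total surplus = 41.1429.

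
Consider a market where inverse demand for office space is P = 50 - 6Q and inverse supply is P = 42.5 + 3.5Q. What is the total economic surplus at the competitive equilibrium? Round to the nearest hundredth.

Set 50 - 6Q = 42.5 + 3.5Q, which gives 7.5 = 9.5Q, so Q* = 0.7895 and P* = 50 - 6(0.7895) = 45.2632.
CS = (1/2)(0.7895)(4.7368) = 1.8698 and PS = (1/2)(0.7895)(2.7632) = 1.0907, so total surplus = 2.9605.

2.96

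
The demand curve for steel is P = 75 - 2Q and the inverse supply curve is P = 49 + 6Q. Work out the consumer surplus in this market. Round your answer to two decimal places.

10.56

Setting demand equal to supply, 26 = 8Q, so Q* = 3.25 and P* = 68.5.
The demand choke price is 75, so CS = (1/2)(Q*)(75 - P*) = (1/2)(3.25)(6.5) = 10.5625.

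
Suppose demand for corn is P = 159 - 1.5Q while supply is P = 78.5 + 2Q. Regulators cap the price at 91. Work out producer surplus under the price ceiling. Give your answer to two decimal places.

Free-market equilibrium: 159 - 1.5Q = 78.5 + 2Q gives Q* = 23, P* = 124.5.
At P = 91, sellers supply (91 - 78.5)/2 = 6.25 while buyers want more, so the quantity traded is 6.25 at price 91.
PS is the triangle above supply below 91: (1/2)(6.25)(91 - 78.5) = 39.0625.

39.06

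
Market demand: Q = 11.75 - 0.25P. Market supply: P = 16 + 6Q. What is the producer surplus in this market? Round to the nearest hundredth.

Rewriting demand in inverse form: P = 47 - 4Q.
Set 47 - 4Q = 16 + 6Q, which gives 31 = 10Q, so Q* = 3.1 and P* = 47 - 4(3.1) = 34.6.
PS is the area between P* and the supply curve from 0 to Q*: (1/2)(3.1)(18.6) = 28.83.

28.83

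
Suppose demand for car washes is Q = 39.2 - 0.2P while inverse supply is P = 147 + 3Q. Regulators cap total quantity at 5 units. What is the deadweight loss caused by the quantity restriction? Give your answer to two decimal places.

5.06

Rewriting demand in inverse form: P = 196 - 5Q.
Unrestricted equilibrium: Q* = (196 - 147)/(5 + 3) = 6.125.
At Q = 5 the demand price is 196 - 5(5) = 171 and the supply price is 147 + 3(5) = 162.
Deadweight loss is the triangle between the curves from 5 to 6.125: (1/2)(171 - 162)(6.125 - 5) = 5.0625.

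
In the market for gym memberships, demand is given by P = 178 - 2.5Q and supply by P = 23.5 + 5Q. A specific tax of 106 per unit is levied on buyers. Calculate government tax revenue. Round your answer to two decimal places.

685.47

Pre-tax equilibrium: 178 - 2.5Q = 23.5 + 5Q gives Q* = 20.6, P* = 126.5.
With the tax, buyers' net willingness to pay falls by 106: (178 - 106) - 2.5Q = 23.5 + 5Q, so Q_t = 6.4667. Buyers pay P_b = 161.8333; sellers receive P_s = P_b - 106 = 55.8333.
Revenue is the tax times quantity traded: 106 x 6.4667 = 685.4667.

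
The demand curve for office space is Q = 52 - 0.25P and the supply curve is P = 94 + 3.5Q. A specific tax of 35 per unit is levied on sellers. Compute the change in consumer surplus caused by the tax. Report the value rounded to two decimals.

Rewriting demand in inverse form: P = 208 - 4Q.
Without the tax, 208 - 4Q = 94 + 3.5Q so Q* = 15.2 and P* = 147.2.
A tax on sellers shifts supply up by 35: 208 - 4Q = 94 + 3.5Q + 35, so Q_t = 10.5333. Buyers pay P_b = 165.8667; sellers receive P_s = P_b - 35 = 130.8667.
Consumers lose the trapezoid between P* and P_b out to Q_t plus the triangle from Q_t to Q*: change in CS = 221.9022 - 462.08 = -240.1778.

-240.18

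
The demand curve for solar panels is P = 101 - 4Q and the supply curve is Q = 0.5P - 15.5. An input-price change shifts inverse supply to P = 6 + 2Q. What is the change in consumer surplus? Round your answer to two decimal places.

229.17

Rewriting supply in inverse form: P = 31 + 2Q.
Initial equilibrium: Q_0 = 11.6667, P_0 = 54.3333; CS_0 = (1/2)(11.6667)(46.6667) = 272.2222, PS_0 = (1/2)(11.6667)(23.3333) = 136.1111.
New equilibrium: 101 - 4Q = 6 + 2Q gives Q_1 = 15.8333, P_1 = 37.6667; CS_1 = 501.3889, PS_1 = 250.6944.
Change in consumer surplus = 501.3889 - 272.2222 = 229.1667.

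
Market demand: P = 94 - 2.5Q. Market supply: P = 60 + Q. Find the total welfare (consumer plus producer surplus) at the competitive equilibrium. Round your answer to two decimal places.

165.14

Set 94 - 2.5Q = 60 + Q, which gives 34 = 3.5Q, so Q* = 9.7143 and P* = 94 - 2.5(9.7143) = 69.7143.
Total surplus is the full triangle between the curves from 0 to Q*: (1/2)(9.7143)(94 - 60) = 165.1429.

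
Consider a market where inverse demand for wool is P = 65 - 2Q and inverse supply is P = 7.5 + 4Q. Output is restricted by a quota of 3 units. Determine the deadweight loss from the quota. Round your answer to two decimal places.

Unrestricted equilibrium: Q* = (65 - 7.5)/(2 + 4) = 9.5833.
At Q = 3 the demand price is 65 - 2(3) = 59 and the supply price is 7.5 + 4(3) = 19.5.
Deadweight loss is the triangle between the curves from 3 to 9.5833: (1/2)(59 - 19.5)(9.5833 - 3) = 130.0208.

130.02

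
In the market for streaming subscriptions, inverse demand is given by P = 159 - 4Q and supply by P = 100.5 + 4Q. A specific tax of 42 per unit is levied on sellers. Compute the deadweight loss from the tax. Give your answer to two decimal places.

110.25

Without the tax, 159 - 4Q = 100.5 + 4Q so Q* = 7.3125 and P* = 129.75.
With the tax, sellers need 42 more per unit: 159 - 4Q = 100.5 + 4Q + 42, so Q_t = 2.0625. Buyers pay P_b = 150.75; sellers receive P_s = P_b - 42 = 108.75.
The welfare triangle lost has base Q* - Q_t = 5.25 and height t = 42, so DWL = (1/2)(5.25)(42) = 110.25.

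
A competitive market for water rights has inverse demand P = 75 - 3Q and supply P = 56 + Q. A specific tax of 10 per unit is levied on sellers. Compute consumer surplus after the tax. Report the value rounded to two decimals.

Pre-tax equilibrium: 75 - 3Q = 56 + Q gives Q* = 4.75, P* = 60.75.
With the tax, sellers need 10 more per unit: 75 - 3Q = 56 + Q + 10, so Q_t = 2.25. Buyers pay P_b = 68.25; sellers receive P_s = P_b - 10 = 58.25.
Consumer surplus is the triangle under demand above P_b: (1/2)(2.25)(75 - 68.25) = 7.5938.

7.59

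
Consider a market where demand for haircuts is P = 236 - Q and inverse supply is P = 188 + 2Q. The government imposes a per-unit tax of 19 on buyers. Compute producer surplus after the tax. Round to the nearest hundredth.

Without the tax, 236 - Q = 188 + 2Q so Q* = 16 and P* = 220.
With the tax, buyers' net willingness to pay falls by 19: (236 - 19) - Q = 188 + 2Q, so Q_t = 9.6667. Buyers pay P_b = 226.3333; sellers receive P_s = P_b - 19 = 207.3333.
PS = (1/2)(Q_t)(P_s - 188) = (1/2)(9.6667)(19.3333) = 93.4444.

93.44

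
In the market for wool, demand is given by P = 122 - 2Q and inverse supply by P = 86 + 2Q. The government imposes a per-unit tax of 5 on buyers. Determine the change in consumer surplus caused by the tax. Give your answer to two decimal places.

-20.94

Pre-tax equilibrium: 122 - 2Q = 86 + 2Q gives Q* = 9, P* = 104.
With the tax, buyers' net willingness to pay falls by 5: (122 - 5) - 2Q = 86 + 2Q, so Q_t = 7.75. Buyers pay P_b = 106.5; sellers receive P_s = P_b - 5 = 101.5.
CS falls from (1/2)(9)(18) = 81 to (1/2)(7.75)(15.5) = 60.0625, a change of -20.9375.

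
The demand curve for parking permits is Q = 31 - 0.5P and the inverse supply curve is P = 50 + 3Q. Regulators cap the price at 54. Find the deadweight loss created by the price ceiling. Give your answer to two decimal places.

Rewriting demand in inverse form: P = 62 - 2Q.
Without the control, 62 - 2Q = 50 + 3Q so Q* = 2.4 and P* = 57.2.
At the ceiling price 54, quantity supplied is (54 - 50)/3 = 1.3333; supply is the short side, so Q = 1.3333 trades at P = 54.
The lost-trades triangle has base Q* - 1.3333 = 1.0667 and height equal to the gap between the curves at Q = 1.3333, which is 59.3333 - 54 = 5.3333. DWL = (1/2)(1.0667)(5.3333) = 2.8444.

2.84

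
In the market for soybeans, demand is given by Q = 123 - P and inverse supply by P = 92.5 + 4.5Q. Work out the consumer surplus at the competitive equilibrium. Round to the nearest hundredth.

Rewriting demand in inverse form: P = 123 - Q.
Setting demand equal to supply, 30.5 = 5.5Q, so Q* = 5.5455 and P* = 117.4545.
CS is the area between the demand curve and P* from 0 to Q*: (1/2)(5.5455)(5.5455) = 15.376.

15.38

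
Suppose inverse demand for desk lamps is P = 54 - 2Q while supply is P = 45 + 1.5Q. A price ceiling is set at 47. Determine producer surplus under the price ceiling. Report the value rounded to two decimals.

1.33

Free-market equilibrium: 54 - 2Q = 45 + 1.5Q gives Q* = 2.5714, P* = 48.8571.
At P = 47, sellers supply (47 - 45)/1.5 = 1.3333 while buyers want more, so the quantity traded is 1.3333 at price 47.
PS is the triangle above supply below 47: (1/2)(1.3333)(47 - 45) = 1.3333.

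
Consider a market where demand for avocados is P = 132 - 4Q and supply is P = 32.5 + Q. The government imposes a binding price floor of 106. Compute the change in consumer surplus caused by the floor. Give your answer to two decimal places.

Free-market equilibrium: 132 - 4Q = 32.5 + Q gives Q* = 19.9, P* = 52.4.
At P = 106, buyers demand (132 - 106)/4 = 6.5 while sellers would supply more, so the quantity traded is 6.5 at price 106.
CS goes from (1/2)(19.9)(79.6) = 792.02 to 84.5 (computed as (132 - 106)(6.5) - (1/2)(4)(6.5)^2), a change of -707.52.

-707.52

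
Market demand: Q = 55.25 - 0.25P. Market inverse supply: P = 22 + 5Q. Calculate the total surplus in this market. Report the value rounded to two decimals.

Rewriting demand in inverse form: P = 221 - 4Q.
Set 221 - 4Q = 22 + 5Q, which gives 199 = 9Q, so Q* = 22.1111 and P* = 221 - 4(22.1111) = 132.5556.
CS = (1/2)(22.1111)(88.4444) = 977.8025 and PS = (1/2)(22.1111)(110.5556) = 1222.2531, so total surplus = 2200.0556.

2200.06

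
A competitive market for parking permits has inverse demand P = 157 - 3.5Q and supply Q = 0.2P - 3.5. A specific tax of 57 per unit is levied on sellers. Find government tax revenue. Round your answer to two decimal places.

Rewriting supply in inverse form: P = 17.5 + 5Q.
Pre-tax equilibrium: 157 - 3.5Q = 17.5 + 5Q gives Q* = 16.4118, P* = 99.5588.
With the tax, sellers need 57 more per unit: 157 - 3.5Q = 17.5 + 5Q + 57, so Q_t = 9.7059. Buyers pay P_b = 123.0294; sellers receive P_s = P_b - 57 = 66.0294.
Revenue is the tax times quantity traded: 57 x 9.7059 = 553.2353.

553.24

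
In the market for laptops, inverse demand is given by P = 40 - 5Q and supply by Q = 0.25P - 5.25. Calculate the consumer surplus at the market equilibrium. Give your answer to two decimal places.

Rewriting supply in inverse form: P = 21 + 4Q.
Setting demand equal to supply, 19 = 9Q, so Q* = 2.1111 and P* = 29.4444.
CS is the area between the demand curve and P* from 0 to Q*: (1/2)(2.1111)(10.5556) = 11.142.

11.14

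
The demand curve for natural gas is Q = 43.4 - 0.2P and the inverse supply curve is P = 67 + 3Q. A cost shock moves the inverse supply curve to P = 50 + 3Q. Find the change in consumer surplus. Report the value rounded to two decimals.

210.51

Rewriting demand in inverse form: P = 217 - 5Q.
Initial equilibrium: Q_0 = 18.75, P_0 = 123.25; CS_0 = (1/2)(18.75)(93.75) = 878.9062, PS_0 = (1/2)(18.75)(56.25) = 527.3438.
New equilibrium: 217 - 5Q = 50 + 3Q gives Q_1 = 20.875, P_1 = 112.625; CS_1 = 1089.4141, PS_1 = 653.6484.
Change in consumer surplus = 1089.4141 - 878.9062 = 210.5078.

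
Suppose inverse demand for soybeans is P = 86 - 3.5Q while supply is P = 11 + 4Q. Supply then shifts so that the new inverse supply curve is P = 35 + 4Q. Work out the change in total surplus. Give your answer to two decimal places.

-201.60

Initial equilibrium: Q_0 = 10, P_0 = 51; CS_0 = (1/2)(10)(35) = 175, PS_0 = (1/2)(10)(40) = 200.
New equilibrium: 86 - 3.5Q = 35 + 4Q gives Q_1 = 6.8, P_1 = 62.2; CS_1 = 80.92, PS_1 = 92.48.
Change in total surplus = (80.92 + 92.48) - (175 + 200) = -201.6.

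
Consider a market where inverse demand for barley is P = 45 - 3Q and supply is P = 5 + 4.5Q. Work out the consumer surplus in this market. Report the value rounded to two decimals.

Setting demand equal to supply, 40 = 7.5Q, so Q* = 5.3333 and P* = 29.
Consumer surplus is the triangle under demand above P*: (1/2)(5.3333)(45 - 29) = (1/2)(5.3333)(16) = 42.6667.

42.67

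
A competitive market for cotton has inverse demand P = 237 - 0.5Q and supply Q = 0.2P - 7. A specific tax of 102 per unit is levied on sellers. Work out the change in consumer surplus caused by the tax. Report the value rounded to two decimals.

Rewriting supply in inverse form: P = 35 + 5Q.
Pre-tax equilibrium: 237 - 0.5Q = 35 + 5Q gives Q* = 36.7273, P* = 218.6364.
A tax on sellers shifts supply up by 102: 237 - 0.5Q = 35 + 5Q + 102, so Q_t = 18.1818. Buyers pay P_b = 227.9091; sellers receive P_s = P_b - 102 = 125.9091.
Consumers lose the trapezoid between P* and P_b out to Q_t plus the triangle from Q_t to Q*: change in CS = 82.6446 - 337.2231 = -254.5785.

-254.58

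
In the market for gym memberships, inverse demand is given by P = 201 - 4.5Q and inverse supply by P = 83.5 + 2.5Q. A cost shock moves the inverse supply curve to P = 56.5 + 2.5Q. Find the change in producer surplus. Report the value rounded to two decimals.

Initial equilibrium: Q_0 = 16.7857, P_0 = 125.4643; CS_0 = (1/2)(16.7857)(75.5357) = 633.9605, PS_0 = (1/2)(16.7857)(41.9643) = 352.2003.
New equilibrium: 201 - 4.5Q = 56.5 + 2.5Q gives Q_1 = 20.6429, P_1 = 108.1071; CS_1 = 958.787, PS_1 = 532.6594.
Change in producer surplus = 532.6594 - 352.2003 = 180.4592.

180.46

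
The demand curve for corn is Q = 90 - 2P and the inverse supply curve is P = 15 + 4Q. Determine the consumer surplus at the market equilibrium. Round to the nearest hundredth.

Rewriting demand in inverse form: P = 45 - 0.5Q.
Set 45 - 0.5Q = 15 + 4Q, which gives 30 = 4.5Q, so Q* = 6.6667 and P* = 45 - 0.5(6.6667) = 41.6667.
The demand choke price is 45, so CS = (1/2)(Q*)(45 - P*) = (1/2)(6.6667)(3.3333) = 11.1111.

11.11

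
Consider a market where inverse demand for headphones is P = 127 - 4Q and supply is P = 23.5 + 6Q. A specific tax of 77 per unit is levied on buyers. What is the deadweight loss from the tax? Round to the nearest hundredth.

Without the tax, 127 - 4Q = 23.5 + 6Q so Q* = 10.35 and P* = 85.6.
A tax on buyers shifts demand down by 77: (127 - 77) - 4Q = 23.5 + 6Q, so Q_t = 2.65. Buyers pay P_b = 116.4; sellers receive P_s = P_b - 77 = 39.4.
Deadweight loss is the triangle between the curves from Q_t to Q*: (1/2)(10.35 - 2.65)(77) = 296.45.

296.45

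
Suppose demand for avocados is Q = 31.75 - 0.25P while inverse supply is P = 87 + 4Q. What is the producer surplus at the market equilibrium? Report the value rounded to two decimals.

50.00

Rewriting demand in inverse form: P = 127 - 4Q.
Set 127 - 4Q = 87 + 4Q, which gives 40 = 8Q, so Q* = 5 and P* = 127 - 4(5) = 107.
PS is the area between P* and the supply curve from 0 to Q*: (1/2)(5)(20) = 50.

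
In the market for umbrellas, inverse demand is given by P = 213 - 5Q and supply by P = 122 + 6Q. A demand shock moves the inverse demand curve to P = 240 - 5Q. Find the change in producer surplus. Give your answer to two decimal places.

139.91

Initial equilibrium: Q_0 = 8.2727, P_0 = 171.6364; CS_0 = (1/2)(8.2727)(41.3636) = 171.095, PS_0 = (1/2)(8.2727)(49.6364) = 205.314.
New equilibrium: 240 - 5Q = 122 + 6Q gives Q_1 = 10.7273, P_1 = 186.3636; CS_1 = 287.686, PS_1 = 345.2231.
Change in producer surplus = 345.2231 - 205.314 = 139.9091.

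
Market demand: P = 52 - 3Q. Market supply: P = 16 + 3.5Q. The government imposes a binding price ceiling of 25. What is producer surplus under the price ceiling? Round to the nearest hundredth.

11.57

Without the control, 52 - 3Q = 16 + 3.5Q so Q* = 5.5385 and P* = 35.3846.
At the ceiling price 25, quantity supplied is (25 - 16)/3.5 = 2.5714; supply is the short side, so Q = 2.5714 trades at P = 25.
PS is the triangle above supply below 25: (1/2)(2.5714)(25 - 16) = 11.5714.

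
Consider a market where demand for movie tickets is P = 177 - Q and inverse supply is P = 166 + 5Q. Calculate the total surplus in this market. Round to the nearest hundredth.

10.08

Setting demand equal to supply, 11 = 6Q, so Q* = 1.8333 and P* = 175.1667.
Total surplus is the full triangle between the curves from 0 to Q*: (1/2)(1.8333)(177 - 166) = 10.0833.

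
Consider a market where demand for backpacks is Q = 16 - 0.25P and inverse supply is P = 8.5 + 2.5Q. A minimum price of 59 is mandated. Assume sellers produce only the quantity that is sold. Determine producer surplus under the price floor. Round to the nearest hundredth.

Rewriting demand in inverse form: P = 64 - 4Q.
Free-market equilibrium: 64 - 4Q = 8.5 + 2.5Q gives Q* = 8.5385, P* = 29.8462.
At the floor price 59, quantity demanded is (64 - 59)/4 = 1.25; demand is the short side, so Q = 1.25 trades at P = 59.
The supply price at Q = 1.25 is 11.625. PS is the trapezoid between 59 and supply over [0, 1.25]: (1/2)[(59 - 8.5) + (59 - 11.625)](1.25) = 61.1719.

61.17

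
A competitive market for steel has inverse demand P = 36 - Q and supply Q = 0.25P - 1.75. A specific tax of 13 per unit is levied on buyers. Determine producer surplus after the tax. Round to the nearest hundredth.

20.48

Rewriting supply in inverse form: P = 7 + 4Q.
Without the tax, 36 - Q = 7 + 4Q so Q* = 5.8 and P* = 30.2.
With the tax, buyers' net willingness to pay falls by 13: (36 - 13) - Q = 7 + 4Q, so Q_t = 3.2. Buyers pay P_b = 32.8; sellers receive P_s = P_b - 13 = 19.8.
Producer surplus is the triangle above supply below P_s: (1/2)(3.2)(19.8 - 7) = 20.48.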